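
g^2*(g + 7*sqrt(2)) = g^3 + 7*sqrt(2)*g^2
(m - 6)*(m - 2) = m^2 - 8*m + 12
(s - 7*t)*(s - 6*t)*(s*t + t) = s^3*t - 13*s^2*t^2 + s^2*t + 42*s*t^3 - 13*s*t^2 + 42*t^3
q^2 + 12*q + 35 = (q + 5)*(q + 7)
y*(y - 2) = y^2 - 2*y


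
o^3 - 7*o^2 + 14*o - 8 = (o - 4)*(o - 2)*(o - 1)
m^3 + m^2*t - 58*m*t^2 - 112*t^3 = (m - 8*t)*(m + 2*t)*(m + 7*t)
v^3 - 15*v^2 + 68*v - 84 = (v - 7)*(v - 6)*(v - 2)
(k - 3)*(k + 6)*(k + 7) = k^3 + 10*k^2 + 3*k - 126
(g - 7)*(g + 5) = g^2 - 2*g - 35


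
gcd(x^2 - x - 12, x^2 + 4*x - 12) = 1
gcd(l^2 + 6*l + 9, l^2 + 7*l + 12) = l + 3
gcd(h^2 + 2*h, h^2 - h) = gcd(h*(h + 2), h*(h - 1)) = h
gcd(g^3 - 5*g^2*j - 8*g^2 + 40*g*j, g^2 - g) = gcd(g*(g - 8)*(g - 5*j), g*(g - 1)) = g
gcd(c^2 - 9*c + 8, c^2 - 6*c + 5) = c - 1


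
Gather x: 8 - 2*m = 8 - 2*m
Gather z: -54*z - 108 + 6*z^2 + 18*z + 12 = 6*z^2 - 36*z - 96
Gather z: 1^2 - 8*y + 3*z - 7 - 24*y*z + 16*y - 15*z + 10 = 8*y + z*(-24*y - 12) + 4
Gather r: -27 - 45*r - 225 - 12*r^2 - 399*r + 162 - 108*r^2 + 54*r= -120*r^2 - 390*r - 90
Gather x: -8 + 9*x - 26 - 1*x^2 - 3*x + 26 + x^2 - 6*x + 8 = 0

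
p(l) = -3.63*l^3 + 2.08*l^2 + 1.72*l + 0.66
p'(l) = -10.89*l^2 + 4.16*l + 1.72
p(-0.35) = 0.47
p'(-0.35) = -1.07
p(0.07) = 0.79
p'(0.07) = 1.96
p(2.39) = -32.90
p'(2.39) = -50.54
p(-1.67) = 20.50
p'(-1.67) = -35.60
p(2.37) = -31.90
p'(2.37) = -49.59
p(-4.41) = 344.86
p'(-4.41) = -228.42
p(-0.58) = 1.07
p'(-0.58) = -4.36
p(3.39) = -111.02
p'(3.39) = -109.33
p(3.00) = -73.47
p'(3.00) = -83.81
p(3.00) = -73.47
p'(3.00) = -83.81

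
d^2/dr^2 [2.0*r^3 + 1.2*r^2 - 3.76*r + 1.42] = 12.0*r + 2.4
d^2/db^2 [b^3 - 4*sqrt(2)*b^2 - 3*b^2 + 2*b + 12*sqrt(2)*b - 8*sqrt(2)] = 6*b - 8*sqrt(2) - 6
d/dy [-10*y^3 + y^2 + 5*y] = -30*y^2 + 2*y + 5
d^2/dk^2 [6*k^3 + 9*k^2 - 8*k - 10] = 36*k + 18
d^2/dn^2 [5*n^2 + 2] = 10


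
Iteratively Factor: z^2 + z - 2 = (z - 1)*(z + 2)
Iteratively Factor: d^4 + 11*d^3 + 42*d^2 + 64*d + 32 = (d + 4)*(d^3 + 7*d^2 + 14*d + 8) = (d + 4)^2*(d^2 + 3*d + 2) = (d + 1)*(d + 4)^2*(d + 2)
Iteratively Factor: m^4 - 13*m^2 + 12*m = (m - 1)*(m^3 + m^2 - 12*m) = (m - 3)*(m - 1)*(m^2 + 4*m) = (m - 3)*(m - 1)*(m + 4)*(m)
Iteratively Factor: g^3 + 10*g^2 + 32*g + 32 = (g + 2)*(g^2 + 8*g + 16) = (g + 2)*(g + 4)*(g + 4)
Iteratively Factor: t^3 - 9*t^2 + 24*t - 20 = (t - 2)*(t^2 - 7*t + 10) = (t - 2)^2*(t - 5)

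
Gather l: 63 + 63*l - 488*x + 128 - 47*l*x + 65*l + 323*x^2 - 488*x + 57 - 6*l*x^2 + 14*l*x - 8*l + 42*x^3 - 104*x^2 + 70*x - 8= l*(-6*x^2 - 33*x + 120) + 42*x^3 + 219*x^2 - 906*x + 240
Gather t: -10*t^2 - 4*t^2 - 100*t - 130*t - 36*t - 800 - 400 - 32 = -14*t^2 - 266*t - 1232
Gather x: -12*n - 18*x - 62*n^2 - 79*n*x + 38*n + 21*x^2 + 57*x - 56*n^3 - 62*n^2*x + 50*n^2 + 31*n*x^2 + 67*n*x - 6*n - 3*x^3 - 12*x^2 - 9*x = -56*n^3 - 12*n^2 + 20*n - 3*x^3 + x^2*(31*n + 9) + x*(-62*n^2 - 12*n + 30)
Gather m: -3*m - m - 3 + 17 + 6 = 20 - 4*m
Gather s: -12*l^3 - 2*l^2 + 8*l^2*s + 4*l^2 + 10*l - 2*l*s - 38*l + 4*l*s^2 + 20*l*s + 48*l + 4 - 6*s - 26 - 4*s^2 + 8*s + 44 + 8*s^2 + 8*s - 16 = -12*l^3 + 2*l^2 + 20*l + s^2*(4*l + 4) + s*(8*l^2 + 18*l + 10) + 6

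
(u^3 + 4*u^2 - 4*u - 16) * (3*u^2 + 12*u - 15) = 3*u^5 + 24*u^4 + 21*u^3 - 156*u^2 - 132*u + 240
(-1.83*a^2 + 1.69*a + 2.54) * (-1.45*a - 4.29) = 2.6535*a^3 + 5.4002*a^2 - 10.9331*a - 10.8966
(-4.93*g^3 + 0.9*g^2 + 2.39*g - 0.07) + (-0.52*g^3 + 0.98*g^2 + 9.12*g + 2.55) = -5.45*g^3 + 1.88*g^2 + 11.51*g + 2.48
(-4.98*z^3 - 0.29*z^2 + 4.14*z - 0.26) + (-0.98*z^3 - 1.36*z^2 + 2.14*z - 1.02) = -5.96*z^3 - 1.65*z^2 + 6.28*z - 1.28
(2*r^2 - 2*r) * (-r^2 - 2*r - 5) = -2*r^4 - 2*r^3 - 6*r^2 + 10*r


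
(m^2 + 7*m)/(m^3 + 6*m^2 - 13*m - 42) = m/(m^2 - m - 6)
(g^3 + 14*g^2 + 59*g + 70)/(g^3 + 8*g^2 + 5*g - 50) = (g^2 + 9*g + 14)/(g^2 + 3*g - 10)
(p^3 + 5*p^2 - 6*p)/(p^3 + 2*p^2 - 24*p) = (p - 1)/(p - 4)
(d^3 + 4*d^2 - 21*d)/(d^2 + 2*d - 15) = d*(d + 7)/(d + 5)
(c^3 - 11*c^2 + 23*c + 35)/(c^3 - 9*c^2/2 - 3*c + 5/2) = 2*(c - 7)/(2*c - 1)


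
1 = 1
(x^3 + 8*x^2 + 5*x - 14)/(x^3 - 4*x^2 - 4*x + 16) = (x^2 + 6*x - 7)/(x^2 - 6*x + 8)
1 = 1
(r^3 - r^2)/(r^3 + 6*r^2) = (r - 1)/(r + 6)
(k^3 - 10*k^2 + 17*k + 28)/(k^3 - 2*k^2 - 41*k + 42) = (k^2 - 3*k - 4)/(k^2 + 5*k - 6)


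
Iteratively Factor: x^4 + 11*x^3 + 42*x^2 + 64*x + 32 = (x + 4)*(x^3 + 7*x^2 + 14*x + 8) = (x + 4)^2*(x^2 + 3*x + 2) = (x + 2)*(x + 4)^2*(x + 1)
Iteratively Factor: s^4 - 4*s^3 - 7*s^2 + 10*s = (s - 1)*(s^3 - 3*s^2 - 10*s) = s*(s - 1)*(s^2 - 3*s - 10) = s*(s - 5)*(s - 1)*(s + 2)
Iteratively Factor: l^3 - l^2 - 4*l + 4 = (l + 2)*(l^2 - 3*l + 2) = (l - 2)*(l + 2)*(l - 1)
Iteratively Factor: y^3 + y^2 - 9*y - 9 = (y + 1)*(y^2 - 9) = (y + 1)*(y + 3)*(y - 3)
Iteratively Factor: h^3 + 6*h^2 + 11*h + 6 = (h + 3)*(h^2 + 3*h + 2) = (h + 1)*(h + 3)*(h + 2)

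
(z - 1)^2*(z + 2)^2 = z^4 + 2*z^3 - 3*z^2 - 4*z + 4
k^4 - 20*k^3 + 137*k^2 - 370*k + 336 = (k - 8)*(k - 7)*(k - 3)*(k - 2)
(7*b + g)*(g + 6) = 7*b*g + 42*b + g^2 + 6*g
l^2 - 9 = (l - 3)*(l + 3)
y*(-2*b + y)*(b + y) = -2*b^2*y - b*y^2 + y^3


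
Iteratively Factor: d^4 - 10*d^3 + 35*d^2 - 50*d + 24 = (d - 3)*(d^3 - 7*d^2 + 14*d - 8) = (d - 4)*(d - 3)*(d^2 - 3*d + 2) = (d - 4)*(d - 3)*(d - 2)*(d - 1)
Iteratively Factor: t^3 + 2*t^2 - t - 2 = (t + 2)*(t^2 - 1) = (t - 1)*(t + 2)*(t + 1)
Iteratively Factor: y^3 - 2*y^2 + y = (y - 1)*(y^2 - y) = (y - 1)^2*(y)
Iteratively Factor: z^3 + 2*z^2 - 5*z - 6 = (z + 1)*(z^2 + z - 6) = (z + 1)*(z + 3)*(z - 2)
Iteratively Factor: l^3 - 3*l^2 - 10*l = (l + 2)*(l^2 - 5*l) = (l - 5)*(l + 2)*(l)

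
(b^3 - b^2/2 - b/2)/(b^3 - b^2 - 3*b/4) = 2*(b - 1)/(2*b - 3)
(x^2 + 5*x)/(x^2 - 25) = x/(x - 5)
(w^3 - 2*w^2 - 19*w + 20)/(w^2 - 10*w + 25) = (w^2 + 3*w - 4)/(w - 5)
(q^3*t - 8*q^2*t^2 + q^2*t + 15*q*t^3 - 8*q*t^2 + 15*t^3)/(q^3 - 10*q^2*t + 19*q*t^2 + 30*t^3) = t*(q^2 - 3*q*t + q - 3*t)/(q^2 - 5*q*t - 6*t^2)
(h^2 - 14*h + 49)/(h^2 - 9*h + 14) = (h - 7)/(h - 2)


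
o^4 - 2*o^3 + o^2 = o^2*(o - 1)^2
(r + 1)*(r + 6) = r^2 + 7*r + 6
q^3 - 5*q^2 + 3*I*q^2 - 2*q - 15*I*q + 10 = (q - 5)*(q + I)*(q + 2*I)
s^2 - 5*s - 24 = (s - 8)*(s + 3)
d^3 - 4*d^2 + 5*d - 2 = (d - 2)*(d - 1)^2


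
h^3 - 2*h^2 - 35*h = h*(h - 7)*(h + 5)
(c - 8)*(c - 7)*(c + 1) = c^3 - 14*c^2 + 41*c + 56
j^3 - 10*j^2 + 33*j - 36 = (j - 4)*(j - 3)^2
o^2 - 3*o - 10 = (o - 5)*(o + 2)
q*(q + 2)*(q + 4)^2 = q^4 + 10*q^3 + 32*q^2 + 32*q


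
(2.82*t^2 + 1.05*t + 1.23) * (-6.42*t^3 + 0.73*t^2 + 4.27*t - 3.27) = -18.1044*t^5 - 4.6824*t^4 + 4.9113*t^3 - 3.84*t^2 + 1.8186*t - 4.0221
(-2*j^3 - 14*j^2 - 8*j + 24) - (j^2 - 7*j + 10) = -2*j^3 - 15*j^2 - j + 14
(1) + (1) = 2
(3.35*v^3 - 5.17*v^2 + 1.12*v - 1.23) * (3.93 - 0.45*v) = -1.5075*v^4 + 15.492*v^3 - 20.8221*v^2 + 4.9551*v - 4.8339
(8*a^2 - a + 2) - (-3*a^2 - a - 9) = 11*a^2 + 11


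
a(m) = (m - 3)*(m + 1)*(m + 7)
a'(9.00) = 316.00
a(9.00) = 960.00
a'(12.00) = 535.00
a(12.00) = 2223.00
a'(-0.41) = -20.60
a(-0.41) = -13.26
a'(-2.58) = -22.83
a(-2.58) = 38.97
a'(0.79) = -7.23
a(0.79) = -30.82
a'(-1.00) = -24.00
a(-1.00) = 0.00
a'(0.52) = -10.99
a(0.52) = -28.35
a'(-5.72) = 23.96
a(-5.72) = 52.68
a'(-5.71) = 23.71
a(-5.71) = 52.92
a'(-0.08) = -17.78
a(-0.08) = -19.61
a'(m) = (m - 3)*(m + 1) + (m - 3)*(m + 7) + (m + 1)*(m + 7) = 3*m^2 + 10*m - 17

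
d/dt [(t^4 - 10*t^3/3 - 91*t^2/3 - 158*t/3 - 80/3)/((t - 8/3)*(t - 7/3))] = 3*(54*t^5 - 495*t^4 + 1572*t^3 + 3837*t^2 - 8752*t - 12448)/(81*t^4 - 810*t^3 + 3033*t^2 - 5040*t + 3136)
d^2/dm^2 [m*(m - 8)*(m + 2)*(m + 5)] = 12*m^2 - 6*m - 92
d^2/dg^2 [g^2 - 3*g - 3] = 2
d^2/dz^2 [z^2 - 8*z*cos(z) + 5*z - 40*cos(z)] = 8*z*cos(z) + 16*sin(z) + 40*cos(z) + 2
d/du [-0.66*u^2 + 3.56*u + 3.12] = 3.56 - 1.32*u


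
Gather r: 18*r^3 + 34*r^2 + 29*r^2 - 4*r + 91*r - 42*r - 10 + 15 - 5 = 18*r^3 + 63*r^2 + 45*r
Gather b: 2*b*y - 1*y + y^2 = 2*b*y + y^2 - y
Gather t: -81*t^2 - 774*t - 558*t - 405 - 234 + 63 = -81*t^2 - 1332*t - 576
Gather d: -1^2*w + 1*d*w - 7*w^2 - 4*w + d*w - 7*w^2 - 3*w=2*d*w - 14*w^2 - 8*w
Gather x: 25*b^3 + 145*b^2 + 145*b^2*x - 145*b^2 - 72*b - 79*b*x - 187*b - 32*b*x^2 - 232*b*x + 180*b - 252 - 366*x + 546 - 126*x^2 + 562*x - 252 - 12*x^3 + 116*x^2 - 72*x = 25*b^3 - 79*b - 12*x^3 + x^2*(-32*b - 10) + x*(145*b^2 - 311*b + 124) + 42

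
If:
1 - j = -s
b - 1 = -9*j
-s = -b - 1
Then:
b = -17/10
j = 3/10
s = -7/10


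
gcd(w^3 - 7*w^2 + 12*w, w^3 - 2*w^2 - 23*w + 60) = w^2 - 7*w + 12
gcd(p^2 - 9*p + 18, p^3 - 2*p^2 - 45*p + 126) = p^2 - 9*p + 18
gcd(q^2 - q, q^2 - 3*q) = q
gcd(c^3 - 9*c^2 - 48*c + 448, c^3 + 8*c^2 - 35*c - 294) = c + 7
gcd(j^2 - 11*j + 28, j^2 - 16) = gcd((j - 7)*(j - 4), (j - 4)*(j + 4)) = j - 4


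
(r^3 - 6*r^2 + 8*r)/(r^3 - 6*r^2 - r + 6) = r*(r^2 - 6*r + 8)/(r^3 - 6*r^2 - r + 6)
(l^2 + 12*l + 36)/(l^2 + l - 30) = (l + 6)/(l - 5)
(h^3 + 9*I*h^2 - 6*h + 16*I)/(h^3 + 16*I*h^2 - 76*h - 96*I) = (h - I)/(h + 6*I)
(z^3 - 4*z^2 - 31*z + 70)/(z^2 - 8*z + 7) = (z^2 + 3*z - 10)/(z - 1)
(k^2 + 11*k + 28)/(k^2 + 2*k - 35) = (k + 4)/(k - 5)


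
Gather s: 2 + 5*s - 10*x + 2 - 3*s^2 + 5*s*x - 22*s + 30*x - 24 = -3*s^2 + s*(5*x - 17) + 20*x - 20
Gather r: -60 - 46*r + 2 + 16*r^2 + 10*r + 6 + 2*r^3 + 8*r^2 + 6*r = 2*r^3 + 24*r^2 - 30*r - 52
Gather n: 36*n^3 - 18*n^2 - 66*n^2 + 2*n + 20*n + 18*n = 36*n^3 - 84*n^2 + 40*n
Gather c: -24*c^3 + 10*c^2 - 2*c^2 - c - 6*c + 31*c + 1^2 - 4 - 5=-24*c^3 + 8*c^2 + 24*c - 8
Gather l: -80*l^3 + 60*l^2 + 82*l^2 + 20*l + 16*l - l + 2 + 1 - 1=-80*l^3 + 142*l^2 + 35*l + 2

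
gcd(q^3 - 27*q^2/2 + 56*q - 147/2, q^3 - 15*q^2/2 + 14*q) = q - 7/2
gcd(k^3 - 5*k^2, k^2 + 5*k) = k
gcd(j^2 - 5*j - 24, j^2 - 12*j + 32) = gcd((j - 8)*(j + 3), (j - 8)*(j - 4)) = j - 8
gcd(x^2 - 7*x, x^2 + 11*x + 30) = 1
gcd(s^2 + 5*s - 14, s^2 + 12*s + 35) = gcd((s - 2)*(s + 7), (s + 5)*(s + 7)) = s + 7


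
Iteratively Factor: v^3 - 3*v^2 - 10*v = (v - 5)*(v^2 + 2*v) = (v - 5)*(v + 2)*(v)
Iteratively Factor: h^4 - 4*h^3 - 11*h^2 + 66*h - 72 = (h + 4)*(h^3 - 8*h^2 + 21*h - 18) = (h - 3)*(h + 4)*(h^2 - 5*h + 6) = (h - 3)^2*(h + 4)*(h - 2)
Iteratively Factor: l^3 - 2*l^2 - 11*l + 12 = (l + 3)*(l^2 - 5*l + 4) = (l - 4)*(l + 3)*(l - 1)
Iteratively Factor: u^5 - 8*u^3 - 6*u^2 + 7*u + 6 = (u + 1)*(u^4 - u^3 - 7*u^2 + u + 6) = (u - 1)*(u + 1)*(u^3 - 7*u - 6) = (u - 1)*(u + 1)^2*(u^2 - u - 6) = (u - 3)*(u - 1)*(u + 1)^2*(u + 2)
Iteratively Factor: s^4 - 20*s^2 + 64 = (s - 2)*(s^3 + 2*s^2 - 16*s - 32) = (s - 2)*(s + 2)*(s^2 - 16) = (s - 2)*(s + 2)*(s + 4)*(s - 4)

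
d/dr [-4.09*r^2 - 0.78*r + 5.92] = -8.18*r - 0.78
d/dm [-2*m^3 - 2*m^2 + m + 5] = -6*m^2 - 4*m + 1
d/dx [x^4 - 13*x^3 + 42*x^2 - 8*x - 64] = 4*x^3 - 39*x^2 + 84*x - 8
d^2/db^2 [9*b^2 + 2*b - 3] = 18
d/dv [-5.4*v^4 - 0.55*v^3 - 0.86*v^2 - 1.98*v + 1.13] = -21.6*v^3 - 1.65*v^2 - 1.72*v - 1.98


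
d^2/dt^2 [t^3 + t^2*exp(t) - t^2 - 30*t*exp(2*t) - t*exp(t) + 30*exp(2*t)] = t^2*exp(t) - 120*t*exp(2*t) + 3*t*exp(t) + 6*t - 2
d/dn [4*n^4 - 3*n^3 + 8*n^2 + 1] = n*(16*n^2 - 9*n + 16)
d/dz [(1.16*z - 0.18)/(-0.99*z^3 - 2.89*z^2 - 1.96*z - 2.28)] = (2.2968*z^3 + 2.8178*z^2 - 1.0404*z - 2.9976)/(0.9801*z^6 + 5.7222*z^5 + 12.2329*z^4 + 15.8432*z^3 + 17.02*z^2 + 8.9376*z + 5.1984)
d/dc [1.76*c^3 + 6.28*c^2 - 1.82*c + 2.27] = 5.28*c^2 + 12.56*c - 1.82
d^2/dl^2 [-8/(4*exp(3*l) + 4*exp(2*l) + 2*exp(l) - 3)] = 16*(-4*(6*exp(2*l) + 4*exp(l) + 1)^2*exp(l) + (18*exp(2*l) + 8*exp(l) + 1)*(4*exp(3*l) + 4*exp(2*l) + 2*exp(l) - 3))*exp(l)/(4*exp(3*l) + 4*exp(2*l) + 2*exp(l) - 3)^3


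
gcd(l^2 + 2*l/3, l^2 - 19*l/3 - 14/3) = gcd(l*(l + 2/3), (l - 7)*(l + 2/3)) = l + 2/3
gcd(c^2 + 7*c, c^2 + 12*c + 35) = c + 7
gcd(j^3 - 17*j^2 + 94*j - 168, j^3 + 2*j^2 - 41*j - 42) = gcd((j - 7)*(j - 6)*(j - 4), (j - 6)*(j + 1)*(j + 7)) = j - 6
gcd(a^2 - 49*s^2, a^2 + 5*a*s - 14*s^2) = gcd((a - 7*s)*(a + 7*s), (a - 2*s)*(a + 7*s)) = a + 7*s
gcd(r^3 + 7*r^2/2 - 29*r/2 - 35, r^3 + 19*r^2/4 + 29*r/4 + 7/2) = r + 2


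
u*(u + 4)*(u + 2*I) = u^3 + 4*u^2 + 2*I*u^2 + 8*I*u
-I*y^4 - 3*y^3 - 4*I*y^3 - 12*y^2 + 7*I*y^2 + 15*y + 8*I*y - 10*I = (y + 5)*(y - 2*I)*(y - I)*(-I*y + I)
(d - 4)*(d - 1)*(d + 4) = d^3 - d^2 - 16*d + 16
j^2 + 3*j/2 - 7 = (j - 2)*(j + 7/2)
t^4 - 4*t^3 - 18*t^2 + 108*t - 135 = (t - 3)^3*(t + 5)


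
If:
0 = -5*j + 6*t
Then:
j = 6*t/5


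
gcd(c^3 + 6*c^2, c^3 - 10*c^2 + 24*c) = c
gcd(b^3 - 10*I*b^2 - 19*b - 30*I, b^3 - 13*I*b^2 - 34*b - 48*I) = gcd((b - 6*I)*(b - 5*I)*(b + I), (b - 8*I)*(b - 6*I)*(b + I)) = b^2 - 5*I*b + 6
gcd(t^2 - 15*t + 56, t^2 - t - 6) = 1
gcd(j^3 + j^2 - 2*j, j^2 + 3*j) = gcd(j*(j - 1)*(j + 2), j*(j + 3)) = j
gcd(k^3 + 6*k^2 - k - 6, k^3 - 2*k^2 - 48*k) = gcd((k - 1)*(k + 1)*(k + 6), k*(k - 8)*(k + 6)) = k + 6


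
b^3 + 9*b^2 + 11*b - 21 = (b - 1)*(b + 3)*(b + 7)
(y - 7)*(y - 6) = y^2 - 13*y + 42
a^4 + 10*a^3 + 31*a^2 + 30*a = a*(a + 2)*(a + 3)*(a + 5)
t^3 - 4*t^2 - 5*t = t*(t - 5)*(t + 1)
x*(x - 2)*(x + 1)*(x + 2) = x^4 + x^3 - 4*x^2 - 4*x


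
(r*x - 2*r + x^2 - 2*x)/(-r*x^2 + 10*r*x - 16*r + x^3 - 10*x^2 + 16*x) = (r + x)/(-r*x + 8*r + x^2 - 8*x)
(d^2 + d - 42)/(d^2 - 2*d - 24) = (d + 7)/(d + 4)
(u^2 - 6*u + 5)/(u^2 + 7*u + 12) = (u^2 - 6*u + 5)/(u^2 + 7*u + 12)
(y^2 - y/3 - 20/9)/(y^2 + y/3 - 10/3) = (y + 4/3)/(y + 2)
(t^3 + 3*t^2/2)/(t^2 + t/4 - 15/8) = 4*t^2/(4*t - 5)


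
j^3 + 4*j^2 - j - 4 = (j - 1)*(j + 1)*(j + 4)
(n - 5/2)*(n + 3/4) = n^2 - 7*n/4 - 15/8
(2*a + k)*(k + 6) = 2*a*k + 12*a + k^2 + 6*k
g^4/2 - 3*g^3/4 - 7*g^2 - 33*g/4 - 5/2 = (g/2 + 1)*(g - 5)*(g + 1/2)*(g + 1)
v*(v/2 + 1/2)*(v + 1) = v^3/2 + v^2 + v/2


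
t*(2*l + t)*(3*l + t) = 6*l^2*t + 5*l*t^2 + t^3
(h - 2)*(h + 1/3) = h^2 - 5*h/3 - 2/3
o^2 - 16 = (o - 4)*(o + 4)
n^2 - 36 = (n - 6)*(n + 6)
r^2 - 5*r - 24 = (r - 8)*(r + 3)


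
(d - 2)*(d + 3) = d^2 + d - 6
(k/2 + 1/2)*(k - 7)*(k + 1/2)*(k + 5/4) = k^4/2 - 17*k^3/8 - 135*k^2/16 - 8*k - 35/16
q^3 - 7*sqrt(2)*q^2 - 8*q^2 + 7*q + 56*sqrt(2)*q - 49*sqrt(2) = (q - 7)*(q - 1)*(q - 7*sqrt(2))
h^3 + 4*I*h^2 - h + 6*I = (h - I)*(h + 2*I)*(h + 3*I)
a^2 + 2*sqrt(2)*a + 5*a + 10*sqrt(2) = (a + 5)*(a + 2*sqrt(2))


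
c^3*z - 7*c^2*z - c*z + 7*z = (c - 7)*(c - 1)*(c*z + z)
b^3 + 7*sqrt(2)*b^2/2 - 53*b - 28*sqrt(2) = (b - 4*sqrt(2))*(b + sqrt(2)/2)*(b + 7*sqrt(2))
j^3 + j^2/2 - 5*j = j*(j - 2)*(j + 5/2)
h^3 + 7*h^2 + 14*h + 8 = (h + 1)*(h + 2)*(h + 4)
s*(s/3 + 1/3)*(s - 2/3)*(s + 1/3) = s^4/3 + 2*s^3/9 - 5*s^2/27 - 2*s/27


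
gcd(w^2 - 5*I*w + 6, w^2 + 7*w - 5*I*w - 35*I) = 1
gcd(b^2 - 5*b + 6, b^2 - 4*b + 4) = b - 2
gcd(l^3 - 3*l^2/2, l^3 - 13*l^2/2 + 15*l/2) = l^2 - 3*l/2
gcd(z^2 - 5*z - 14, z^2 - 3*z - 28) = z - 7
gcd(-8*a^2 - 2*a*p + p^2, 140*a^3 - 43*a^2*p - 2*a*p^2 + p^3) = -4*a + p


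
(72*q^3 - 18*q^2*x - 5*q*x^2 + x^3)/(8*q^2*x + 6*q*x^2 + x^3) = (18*q^2 - 9*q*x + x^2)/(x*(2*q + x))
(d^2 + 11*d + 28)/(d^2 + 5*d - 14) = (d + 4)/(d - 2)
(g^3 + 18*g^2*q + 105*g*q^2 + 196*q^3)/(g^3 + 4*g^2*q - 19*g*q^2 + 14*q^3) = (g^2 + 11*g*q + 28*q^2)/(g^2 - 3*g*q + 2*q^2)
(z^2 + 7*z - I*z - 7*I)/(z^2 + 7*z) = (z - I)/z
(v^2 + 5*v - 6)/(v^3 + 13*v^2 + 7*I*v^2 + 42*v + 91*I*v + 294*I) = (v - 1)/(v^2 + 7*v*(1 + I) + 49*I)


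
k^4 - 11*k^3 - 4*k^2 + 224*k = k*(k - 8)*(k - 7)*(k + 4)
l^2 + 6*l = l*(l + 6)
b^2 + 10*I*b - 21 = (b + 3*I)*(b + 7*I)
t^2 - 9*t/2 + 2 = (t - 4)*(t - 1/2)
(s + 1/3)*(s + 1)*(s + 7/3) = s^3 + 11*s^2/3 + 31*s/9 + 7/9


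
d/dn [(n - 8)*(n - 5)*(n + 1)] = 3*n^2 - 24*n + 27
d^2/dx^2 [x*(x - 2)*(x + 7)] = 6*x + 10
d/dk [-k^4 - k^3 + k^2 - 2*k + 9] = -4*k^3 - 3*k^2 + 2*k - 2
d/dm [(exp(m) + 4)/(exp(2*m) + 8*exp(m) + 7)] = (-2*(exp(m) + 4)^2 + exp(2*m) + 8*exp(m) + 7)*exp(m)/(exp(2*m) + 8*exp(m) + 7)^2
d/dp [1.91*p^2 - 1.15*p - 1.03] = 3.82*p - 1.15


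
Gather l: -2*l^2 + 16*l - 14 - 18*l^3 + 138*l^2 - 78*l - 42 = -18*l^3 + 136*l^2 - 62*l - 56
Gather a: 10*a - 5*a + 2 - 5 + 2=5*a - 1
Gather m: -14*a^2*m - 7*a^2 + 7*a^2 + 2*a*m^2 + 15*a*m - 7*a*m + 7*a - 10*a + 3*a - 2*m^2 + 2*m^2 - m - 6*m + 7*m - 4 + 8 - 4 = 2*a*m^2 + m*(-14*a^2 + 8*a)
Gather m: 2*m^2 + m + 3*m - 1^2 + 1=2*m^2 + 4*m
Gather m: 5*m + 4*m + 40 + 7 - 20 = 9*m + 27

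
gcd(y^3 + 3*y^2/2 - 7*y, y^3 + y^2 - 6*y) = y^2 - 2*y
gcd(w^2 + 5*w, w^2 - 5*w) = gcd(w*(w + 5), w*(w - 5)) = w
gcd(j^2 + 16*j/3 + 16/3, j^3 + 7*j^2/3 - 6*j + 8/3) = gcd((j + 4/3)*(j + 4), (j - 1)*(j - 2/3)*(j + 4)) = j + 4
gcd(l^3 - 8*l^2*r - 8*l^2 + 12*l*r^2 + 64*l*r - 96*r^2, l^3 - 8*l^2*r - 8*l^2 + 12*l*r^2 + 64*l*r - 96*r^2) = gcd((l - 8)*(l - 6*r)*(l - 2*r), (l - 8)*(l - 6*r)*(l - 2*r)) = l^3 - 8*l^2*r - 8*l^2 + 12*l*r^2 + 64*l*r - 96*r^2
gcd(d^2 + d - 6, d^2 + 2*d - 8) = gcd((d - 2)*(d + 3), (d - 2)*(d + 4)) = d - 2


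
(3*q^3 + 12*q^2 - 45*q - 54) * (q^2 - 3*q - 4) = 3*q^5 + 3*q^4 - 93*q^3 + 33*q^2 + 342*q + 216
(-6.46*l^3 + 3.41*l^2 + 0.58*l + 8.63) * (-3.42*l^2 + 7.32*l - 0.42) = 22.0932*l^5 - 58.9494*l^4 + 25.6908*l^3 - 26.7012*l^2 + 62.928*l - 3.6246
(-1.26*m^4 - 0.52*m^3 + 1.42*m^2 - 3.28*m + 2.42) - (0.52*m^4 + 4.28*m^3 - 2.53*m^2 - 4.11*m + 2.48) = -1.78*m^4 - 4.8*m^3 + 3.95*m^2 + 0.830000000000001*m - 0.0600000000000001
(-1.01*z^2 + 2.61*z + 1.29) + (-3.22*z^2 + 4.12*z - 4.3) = -4.23*z^2 + 6.73*z - 3.01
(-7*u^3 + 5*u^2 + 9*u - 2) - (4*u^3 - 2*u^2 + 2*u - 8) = -11*u^3 + 7*u^2 + 7*u + 6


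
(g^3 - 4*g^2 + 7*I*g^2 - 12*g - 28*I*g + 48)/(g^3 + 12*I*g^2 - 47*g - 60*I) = (g - 4)/(g + 5*I)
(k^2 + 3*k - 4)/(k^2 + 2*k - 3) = (k + 4)/(k + 3)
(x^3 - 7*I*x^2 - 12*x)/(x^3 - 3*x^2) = (x^2 - 7*I*x - 12)/(x*(x - 3))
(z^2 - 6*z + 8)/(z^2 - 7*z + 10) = (z - 4)/(z - 5)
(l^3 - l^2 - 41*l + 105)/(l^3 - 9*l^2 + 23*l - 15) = (l + 7)/(l - 1)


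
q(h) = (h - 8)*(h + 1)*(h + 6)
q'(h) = (h - 8)*(h + 1) + (h - 8)*(h + 6) + (h + 1)*(h + 6) = 3*h^2 - 2*h - 50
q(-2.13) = 44.30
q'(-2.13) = -32.13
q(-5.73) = 17.53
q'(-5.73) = 59.96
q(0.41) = -68.60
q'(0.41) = -50.32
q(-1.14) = 6.22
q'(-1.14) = -43.82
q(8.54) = 74.90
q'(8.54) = 151.71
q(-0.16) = -40.03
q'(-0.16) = -49.60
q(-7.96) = -217.72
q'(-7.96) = 156.00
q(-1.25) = 10.98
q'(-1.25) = -42.81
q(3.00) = -180.00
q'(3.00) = -29.00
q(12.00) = 936.00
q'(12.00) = 358.00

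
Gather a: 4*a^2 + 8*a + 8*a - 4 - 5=4*a^2 + 16*a - 9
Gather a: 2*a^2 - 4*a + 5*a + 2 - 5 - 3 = 2*a^2 + a - 6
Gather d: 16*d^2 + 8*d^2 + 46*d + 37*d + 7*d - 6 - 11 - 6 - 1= 24*d^2 + 90*d - 24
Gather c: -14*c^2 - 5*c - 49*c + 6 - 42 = -14*c^2 - 54*c - 36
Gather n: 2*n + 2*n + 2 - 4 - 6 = 4*n - 8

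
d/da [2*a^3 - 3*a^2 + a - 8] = 6*a^2 - 6*a + 1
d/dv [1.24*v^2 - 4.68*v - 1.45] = 2.48*v - 4.68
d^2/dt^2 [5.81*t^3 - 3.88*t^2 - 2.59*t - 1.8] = 34.86*t - 7.76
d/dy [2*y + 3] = 2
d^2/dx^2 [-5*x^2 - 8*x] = -10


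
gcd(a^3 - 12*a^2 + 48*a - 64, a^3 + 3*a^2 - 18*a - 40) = a - 4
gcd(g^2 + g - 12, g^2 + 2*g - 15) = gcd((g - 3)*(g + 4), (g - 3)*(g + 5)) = g - 3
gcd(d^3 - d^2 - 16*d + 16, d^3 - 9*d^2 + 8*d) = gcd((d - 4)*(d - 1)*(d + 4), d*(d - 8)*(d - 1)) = d - 1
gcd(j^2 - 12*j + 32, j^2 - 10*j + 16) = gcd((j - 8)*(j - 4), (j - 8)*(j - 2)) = j - 8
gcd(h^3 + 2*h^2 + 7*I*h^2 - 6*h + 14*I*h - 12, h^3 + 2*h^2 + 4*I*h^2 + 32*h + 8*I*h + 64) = h + 2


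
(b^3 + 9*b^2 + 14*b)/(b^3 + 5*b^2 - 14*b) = (b + 2)/(b - 2)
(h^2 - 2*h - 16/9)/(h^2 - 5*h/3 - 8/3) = (h + 2/3)/(h + 1)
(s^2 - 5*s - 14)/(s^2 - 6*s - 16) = (s - 7)/(s - 8)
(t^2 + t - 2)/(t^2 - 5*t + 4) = (t + 2)/(t - 4)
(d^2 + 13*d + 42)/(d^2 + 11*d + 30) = (d + 7)/(d + 5)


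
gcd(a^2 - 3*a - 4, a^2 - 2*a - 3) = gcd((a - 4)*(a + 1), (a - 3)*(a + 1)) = a + 1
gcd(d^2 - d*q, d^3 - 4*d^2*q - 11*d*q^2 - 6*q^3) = 1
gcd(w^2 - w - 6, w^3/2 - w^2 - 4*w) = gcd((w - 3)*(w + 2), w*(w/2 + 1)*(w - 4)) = w + 2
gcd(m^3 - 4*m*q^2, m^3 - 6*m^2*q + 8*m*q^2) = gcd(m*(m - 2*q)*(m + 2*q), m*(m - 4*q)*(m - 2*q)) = -m^2 + 2*m*q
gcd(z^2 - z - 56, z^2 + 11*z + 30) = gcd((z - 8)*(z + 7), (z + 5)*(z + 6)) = 1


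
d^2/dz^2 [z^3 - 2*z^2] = 6*z - 4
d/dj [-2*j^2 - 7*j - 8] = -4*j - 7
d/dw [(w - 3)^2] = 2*w - 6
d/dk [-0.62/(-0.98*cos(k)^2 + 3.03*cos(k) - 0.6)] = (1.2152*cos(k) - 1.8786)*sin(k)/(0.98*cos(k)^2 - 3.03*cos(k) + 0.6)^2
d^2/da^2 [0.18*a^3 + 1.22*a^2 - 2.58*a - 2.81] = 1.08*a + 2.44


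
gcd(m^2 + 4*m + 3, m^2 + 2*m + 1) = m + 1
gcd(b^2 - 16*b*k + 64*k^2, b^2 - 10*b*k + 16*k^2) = b - 8*k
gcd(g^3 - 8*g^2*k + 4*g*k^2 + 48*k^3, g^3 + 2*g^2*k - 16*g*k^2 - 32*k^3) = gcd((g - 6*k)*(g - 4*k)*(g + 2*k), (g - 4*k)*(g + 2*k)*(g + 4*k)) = g^2 - 2*g*k - 8*k^2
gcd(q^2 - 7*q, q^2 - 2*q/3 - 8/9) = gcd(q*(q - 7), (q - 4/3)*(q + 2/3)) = 1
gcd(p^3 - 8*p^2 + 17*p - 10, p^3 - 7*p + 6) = p^2 - 3*p + 2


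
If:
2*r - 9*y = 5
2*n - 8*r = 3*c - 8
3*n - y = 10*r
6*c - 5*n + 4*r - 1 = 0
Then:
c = 28/13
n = 165/52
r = 205/208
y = -35/104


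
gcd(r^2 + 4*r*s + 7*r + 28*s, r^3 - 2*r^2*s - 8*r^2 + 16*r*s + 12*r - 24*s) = 1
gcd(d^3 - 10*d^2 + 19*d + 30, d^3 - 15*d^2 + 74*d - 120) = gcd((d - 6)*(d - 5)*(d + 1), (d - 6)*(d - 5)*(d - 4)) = d^2 - 11*d + 30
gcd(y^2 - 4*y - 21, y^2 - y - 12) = y + 3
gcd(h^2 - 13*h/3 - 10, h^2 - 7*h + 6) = h - 6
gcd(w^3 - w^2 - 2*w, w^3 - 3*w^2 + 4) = w^2 - w - 2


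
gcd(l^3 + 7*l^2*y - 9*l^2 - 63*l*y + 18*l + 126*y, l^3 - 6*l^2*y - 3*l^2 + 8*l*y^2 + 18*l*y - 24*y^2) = l - 3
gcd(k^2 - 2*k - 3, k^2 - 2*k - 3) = k^2 - 2*k - 3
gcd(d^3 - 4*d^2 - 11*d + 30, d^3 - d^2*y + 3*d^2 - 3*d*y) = d + 3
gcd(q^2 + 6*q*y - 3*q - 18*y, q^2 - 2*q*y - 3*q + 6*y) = q - 3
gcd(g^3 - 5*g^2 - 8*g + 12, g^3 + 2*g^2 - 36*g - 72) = g^2 - 4*g - 12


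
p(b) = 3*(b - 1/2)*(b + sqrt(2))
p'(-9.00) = -51.26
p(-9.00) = 216.19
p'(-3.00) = -15.26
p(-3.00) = 16.65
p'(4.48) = 29.62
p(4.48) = 70.38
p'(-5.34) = -29.30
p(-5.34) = 68.78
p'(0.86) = 7.90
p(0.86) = 2.46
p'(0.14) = 3.58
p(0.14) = -1.68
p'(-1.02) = -3.38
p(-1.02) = -1.80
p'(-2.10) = -9.86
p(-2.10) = 5.35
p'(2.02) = 14.86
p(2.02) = 15.66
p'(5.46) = 35.50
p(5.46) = 102.29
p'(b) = 6*b - 3/2 + 3*sqrt(2)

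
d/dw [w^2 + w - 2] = 2*w + 1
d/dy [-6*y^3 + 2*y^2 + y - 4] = -18*y^2 + 4*y + 1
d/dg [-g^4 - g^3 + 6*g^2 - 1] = g*(-4*g^2 - 3*g + 12)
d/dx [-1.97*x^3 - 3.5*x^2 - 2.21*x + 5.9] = -5.91*x^2 - 7.0*x - 2.21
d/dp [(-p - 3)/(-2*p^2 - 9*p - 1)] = (2*p^2 + 9*p - (p + 3)*(4*p + 9) + 1)/(2*p^2 + 9*p + 1)^2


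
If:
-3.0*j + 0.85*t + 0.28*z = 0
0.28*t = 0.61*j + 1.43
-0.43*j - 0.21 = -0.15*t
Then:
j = 5.39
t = 16.84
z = 6.59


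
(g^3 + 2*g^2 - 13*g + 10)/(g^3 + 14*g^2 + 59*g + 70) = (g^2 - 3*g + 2)/(g^2 + 9*g + 14)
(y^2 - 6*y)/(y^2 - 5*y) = (y - 6)/(y - 5)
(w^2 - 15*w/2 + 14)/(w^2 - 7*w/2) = (w - 4)/w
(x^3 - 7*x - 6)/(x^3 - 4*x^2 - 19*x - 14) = (x - 3)/(x - 7)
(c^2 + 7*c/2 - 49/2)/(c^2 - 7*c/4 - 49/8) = 4*(c + 7)/(4*c + 7)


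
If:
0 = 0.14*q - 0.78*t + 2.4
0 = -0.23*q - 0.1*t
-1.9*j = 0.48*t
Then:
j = -0.72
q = -1.24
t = 2.85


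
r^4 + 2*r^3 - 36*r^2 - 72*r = r*(r - 6)*(r + 2)*(r + 6)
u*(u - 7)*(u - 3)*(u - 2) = u^4 - 12*u^3 + 41*u^2 - 42*u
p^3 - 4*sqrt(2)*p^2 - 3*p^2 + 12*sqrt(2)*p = p*(p - 3)*(p - 4*sqrt(2))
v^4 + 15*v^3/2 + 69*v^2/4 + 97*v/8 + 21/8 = (v + 1/2)^2*(v + 3)*(v + 7/2)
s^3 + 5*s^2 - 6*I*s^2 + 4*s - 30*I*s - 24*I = (s + 1)*(s + 4)*(s - 6*I)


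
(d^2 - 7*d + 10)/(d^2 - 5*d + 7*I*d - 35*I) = (d - 2)/(d + 7*I)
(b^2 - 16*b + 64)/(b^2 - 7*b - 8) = (b - 8)/(b + 1)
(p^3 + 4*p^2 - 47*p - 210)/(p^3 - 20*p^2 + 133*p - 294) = (p^2 + 11*p + 30)/(p^2 - 13*p + 42)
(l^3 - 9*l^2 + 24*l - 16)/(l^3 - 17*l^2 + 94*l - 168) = (l^2 - 5*l + 4)/(l^2 - 13*l + 42)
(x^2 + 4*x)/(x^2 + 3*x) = (x + 4)/(x + 3)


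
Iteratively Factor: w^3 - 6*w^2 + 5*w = (w)*(w^2 - 6*w + 5) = w*(w - 1)*(w - 5)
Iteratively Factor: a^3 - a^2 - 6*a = (a + 2)*(a^2 - 3*a) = a*(a + 2)*(a - 3)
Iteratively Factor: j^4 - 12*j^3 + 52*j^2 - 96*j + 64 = (j - 4)*(j^3 - 8*j^2 + 20*j - 16) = (j - 4)*(j - 2)*(j^2 - 6*j + 8) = (j - 4)*(j - 2)^2*(j - 4)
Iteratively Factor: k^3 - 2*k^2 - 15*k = (k - 5)*(k^2 + 3*k) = (k - 5)*(k + 3)*(k)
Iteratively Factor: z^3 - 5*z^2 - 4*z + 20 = (z + 2)*(z^2 - 7*z + 10) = (z - 2)*(z + 2)*(z - 5)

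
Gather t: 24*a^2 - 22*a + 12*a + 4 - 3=24*a^2 - 10*a + 1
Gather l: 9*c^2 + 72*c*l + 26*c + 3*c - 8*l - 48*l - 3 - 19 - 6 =9*c^2 + 29*c + l*(72*c - 56) - 28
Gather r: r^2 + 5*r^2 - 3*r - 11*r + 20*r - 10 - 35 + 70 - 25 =6*r^2 + 6*r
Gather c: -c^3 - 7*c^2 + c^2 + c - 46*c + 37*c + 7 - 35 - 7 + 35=-c^3 - 6*c^2 - 8*c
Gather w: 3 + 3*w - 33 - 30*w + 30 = -27*w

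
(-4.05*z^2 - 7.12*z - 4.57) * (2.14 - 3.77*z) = 15.2685*z^3 + 18.1754*z^2 + 1.9921*z - 9.7798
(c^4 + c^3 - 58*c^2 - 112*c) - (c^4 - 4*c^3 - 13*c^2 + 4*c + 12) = 5*c^3 - 45*c^2 - 116*c - 12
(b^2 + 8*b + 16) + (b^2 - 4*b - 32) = 2*b^2 + 4*b - 16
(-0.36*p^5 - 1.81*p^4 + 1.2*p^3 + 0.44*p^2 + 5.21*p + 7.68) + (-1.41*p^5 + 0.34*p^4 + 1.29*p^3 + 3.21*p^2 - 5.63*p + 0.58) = -1.77*p^5 - 1.47*p^4 + 2.49*p^3 + 3.65*p^2 - 0.42*p + 8.26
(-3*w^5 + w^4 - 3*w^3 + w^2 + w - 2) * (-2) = 6*w^5 - 2*w^4 + 6*w^3 - 2*w^2 - 2*w + 4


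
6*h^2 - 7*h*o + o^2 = (-6*h + o)*(-h + o)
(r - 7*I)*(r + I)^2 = r^3 - 5*I*r^2 + 13*r + 7*I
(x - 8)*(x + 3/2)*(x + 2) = x^3 - 9*x^2/2 - 25*x - 24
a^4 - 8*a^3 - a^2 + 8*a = a*(a - 8)*(a - 1)*(a + 1)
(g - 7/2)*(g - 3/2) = g^2 - 5*g + 21/4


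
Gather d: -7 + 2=-5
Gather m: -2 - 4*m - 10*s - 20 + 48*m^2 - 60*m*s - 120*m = 48*m^2 + m*(-60*s - 124) - 10*s - 22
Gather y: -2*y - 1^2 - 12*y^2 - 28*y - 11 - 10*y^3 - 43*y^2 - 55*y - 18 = -10*y^3 - 55*y^2 - 85*y - 30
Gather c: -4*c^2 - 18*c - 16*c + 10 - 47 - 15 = -4*c^2 - 34*c - 52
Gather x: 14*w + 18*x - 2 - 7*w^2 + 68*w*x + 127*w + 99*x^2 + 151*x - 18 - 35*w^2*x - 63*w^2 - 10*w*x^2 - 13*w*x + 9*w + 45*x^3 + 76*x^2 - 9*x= -70*w^2 + 150*w + 45*x^3 + x^2*(175 - 10*w) + x*(-35*w^2 + 55*w + 160) - 20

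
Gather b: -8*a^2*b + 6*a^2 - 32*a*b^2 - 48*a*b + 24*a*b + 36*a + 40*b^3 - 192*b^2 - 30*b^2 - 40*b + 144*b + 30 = 6*a^2 + 36*a + 40*b^3 + b^2*(-32*a - 222) + b*(-8*a^2 - 24*a + 104) + 30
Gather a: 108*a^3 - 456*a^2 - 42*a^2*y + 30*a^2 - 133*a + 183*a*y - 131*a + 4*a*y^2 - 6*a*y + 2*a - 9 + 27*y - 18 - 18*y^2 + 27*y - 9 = 108*a^3 + a^2*(-42*y - 426) + a*(4*y^2 + 177*y - 262) - 18*y^2 + 54*y - 36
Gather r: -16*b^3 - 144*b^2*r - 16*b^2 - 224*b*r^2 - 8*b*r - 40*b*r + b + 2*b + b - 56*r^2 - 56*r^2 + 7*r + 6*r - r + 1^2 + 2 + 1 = -16*b^3 - 16*b^2 + 4*b + r^2*(-224*b - 112) + r*(-144*b^2 - 48*b + 12) + 4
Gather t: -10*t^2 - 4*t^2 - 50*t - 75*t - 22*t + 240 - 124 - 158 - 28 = -14*t^2 - 147*t - 70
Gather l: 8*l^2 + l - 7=8*l^2 + l - 7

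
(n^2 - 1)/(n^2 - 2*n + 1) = (n + 1)/(n - 1)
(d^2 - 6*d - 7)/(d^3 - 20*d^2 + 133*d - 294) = (d + 1)/(d^2 - 13*d + 42)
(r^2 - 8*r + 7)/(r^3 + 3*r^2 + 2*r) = (r^2 - 8*r + 7)/(r*(r^2 + 3*r + 2))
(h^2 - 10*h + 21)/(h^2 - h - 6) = (h - 7)/(h + 2)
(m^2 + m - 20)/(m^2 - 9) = (m^2 + m - 20)/(m^2 - 9)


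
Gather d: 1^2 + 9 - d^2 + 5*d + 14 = -d^2 + 5*d + 24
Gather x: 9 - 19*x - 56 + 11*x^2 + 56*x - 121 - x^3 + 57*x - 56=-x^3 + 11*x^2 + 94*x - 224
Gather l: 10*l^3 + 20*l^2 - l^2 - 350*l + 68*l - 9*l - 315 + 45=10*l^3 + 19*l^2 - 291*l - 270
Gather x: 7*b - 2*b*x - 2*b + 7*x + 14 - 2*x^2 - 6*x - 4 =5*b - 2*x^2 + x*(1 - 2*b) + 10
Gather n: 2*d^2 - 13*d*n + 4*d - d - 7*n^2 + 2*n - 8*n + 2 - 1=2*d^2 + 3*d - 7*n^2 + n*(-13*d - 6) + 1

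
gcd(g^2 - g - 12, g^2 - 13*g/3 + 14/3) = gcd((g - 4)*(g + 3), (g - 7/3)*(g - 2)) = 1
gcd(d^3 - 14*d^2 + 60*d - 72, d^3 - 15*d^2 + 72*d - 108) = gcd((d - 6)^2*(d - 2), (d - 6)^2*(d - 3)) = d^2 - 12*d + 36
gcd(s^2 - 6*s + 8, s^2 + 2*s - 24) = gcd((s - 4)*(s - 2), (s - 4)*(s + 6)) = s - 4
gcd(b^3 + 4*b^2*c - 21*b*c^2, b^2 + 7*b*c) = b^2 + 7*b*c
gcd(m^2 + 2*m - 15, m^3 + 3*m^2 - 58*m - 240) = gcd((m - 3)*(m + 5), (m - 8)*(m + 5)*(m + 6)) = m + 5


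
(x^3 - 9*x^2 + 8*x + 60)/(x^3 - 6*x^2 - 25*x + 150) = (x + 2)/(x + 5)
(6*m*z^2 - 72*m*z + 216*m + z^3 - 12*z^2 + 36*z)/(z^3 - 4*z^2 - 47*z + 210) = (6*m*z - 36*m + z^2 - 6*z)/(z^2 + 2*z - 35)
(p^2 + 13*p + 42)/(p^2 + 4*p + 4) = (p^2 + 13*p + 42)/(p^2 + 4*p + 4)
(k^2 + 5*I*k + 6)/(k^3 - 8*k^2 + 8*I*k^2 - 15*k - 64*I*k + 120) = (k^2 + 5*I*k + 6)/(k^3 + 8*k^2*(-1 + I) - k*(15 + 64*I) + 120)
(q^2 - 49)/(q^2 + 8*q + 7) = (q - 7)/(q + 1)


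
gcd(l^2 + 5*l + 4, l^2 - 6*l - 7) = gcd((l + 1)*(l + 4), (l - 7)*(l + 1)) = l + 1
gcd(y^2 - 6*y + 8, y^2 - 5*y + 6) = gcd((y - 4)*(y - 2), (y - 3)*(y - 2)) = y - 2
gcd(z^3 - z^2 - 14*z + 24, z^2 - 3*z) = z - 3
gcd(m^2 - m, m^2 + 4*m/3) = m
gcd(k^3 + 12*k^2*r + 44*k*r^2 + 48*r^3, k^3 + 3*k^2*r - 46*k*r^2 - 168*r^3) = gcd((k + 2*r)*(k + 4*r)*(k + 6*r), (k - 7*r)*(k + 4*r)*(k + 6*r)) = k^2 + 10*k*r + 24*r^2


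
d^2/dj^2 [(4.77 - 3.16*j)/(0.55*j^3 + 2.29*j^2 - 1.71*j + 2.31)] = (-5.7354*j^5 - 6.56502*j^4 + 57.038368*j^3 + 171.346392*j^2 - 48.138264*j - 47.534364)/(0.166375*j^9 + 2.078175*j^8 + 7.10094*j^7 + 1.182844*j^6 - 4.620798*j^5 + 43.39485*j^4 - 50.47002*j^3 + 56.92302*j^2 - 27.374193*j + 12.326391)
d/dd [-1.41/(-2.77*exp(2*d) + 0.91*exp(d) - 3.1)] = (1.2831 - 7.8114*exp(d))*exp(d)/(2.77*exp(2*d) - 0.91*exp(d) + 3.1)^2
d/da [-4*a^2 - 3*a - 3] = -8*a - 3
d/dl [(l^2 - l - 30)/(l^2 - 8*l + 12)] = -7/(l^2 - 4*l + 4)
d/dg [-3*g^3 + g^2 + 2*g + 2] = -9*g^2 + 2*g + 2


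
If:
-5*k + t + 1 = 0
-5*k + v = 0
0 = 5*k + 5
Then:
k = -1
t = -6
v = -5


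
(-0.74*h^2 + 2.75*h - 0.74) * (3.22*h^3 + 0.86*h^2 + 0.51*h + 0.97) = -2.3828*h^5 + 8.2186*h^4 - 0.3952*h^3 + 0.0483000000000001*h^2 + 2.2901*h - 0.7178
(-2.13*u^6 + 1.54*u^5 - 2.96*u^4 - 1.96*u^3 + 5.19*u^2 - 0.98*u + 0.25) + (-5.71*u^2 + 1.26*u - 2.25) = -2.13*u^6 + 1.54*u^5 - 2.96*u^4 - 1.96*u^3 - 0.52*u^2 + 0.28*u - 2.0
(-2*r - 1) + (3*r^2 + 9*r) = 3*r^2 + 7*r - 1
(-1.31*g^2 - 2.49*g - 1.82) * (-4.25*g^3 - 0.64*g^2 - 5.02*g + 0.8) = 5.5675*g^5 + 11.4209*g^4 + 15.9048*g^3 + 12.6166*g^2 + 7.1444*g - 1.456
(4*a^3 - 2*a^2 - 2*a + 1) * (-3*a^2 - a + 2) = -12*a^5 + 2*a^4 + 16*a^3 - 5*a^2 - 5*a + 2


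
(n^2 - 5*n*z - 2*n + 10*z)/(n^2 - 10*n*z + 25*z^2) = (2 - n)/(-n + 5*z)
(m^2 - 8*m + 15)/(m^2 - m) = (m^2 - 8*m + 15)/(m*(m - 1))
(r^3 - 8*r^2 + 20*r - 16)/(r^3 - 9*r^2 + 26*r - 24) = (r - 2)/(r - 3)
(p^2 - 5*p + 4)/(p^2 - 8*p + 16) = (p - 1)/(p - 4)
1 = 1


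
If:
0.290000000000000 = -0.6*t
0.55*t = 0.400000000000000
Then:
No Solution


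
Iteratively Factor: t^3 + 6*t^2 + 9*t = (t)*(t^2 + 6*t + 9) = t*(t + 3)*(t + 3)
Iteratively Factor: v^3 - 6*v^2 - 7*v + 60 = (v - 5)*(v^2 - v - 12) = (v - 5)*(v - 4)*(v + 3)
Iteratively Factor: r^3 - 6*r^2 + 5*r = (r - 1)*(r^2 - 5*r) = (r - 5)*(r - 1)*(r)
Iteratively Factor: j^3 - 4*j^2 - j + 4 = (j - 1)*(j^2 - 3*j - 4) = (j - 4)*(j - 1)*(j + 1)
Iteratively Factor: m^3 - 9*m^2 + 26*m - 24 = (m - 3)*(m^2 - 6*m + 8) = (m - 4)*(m - 3)*(m - 2)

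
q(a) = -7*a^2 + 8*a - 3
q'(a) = 8 - 14*a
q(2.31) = -21.87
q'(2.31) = -24.34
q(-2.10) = -50.67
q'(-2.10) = 37.40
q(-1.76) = -38.76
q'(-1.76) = 32.64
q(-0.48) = -8.45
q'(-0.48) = 14.72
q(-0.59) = -10.16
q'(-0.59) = 16.26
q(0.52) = -0.73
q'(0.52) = 0.72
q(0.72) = -0.87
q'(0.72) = -2.08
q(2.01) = -15.20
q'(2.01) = -20.14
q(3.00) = -42.00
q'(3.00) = -34.00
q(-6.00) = -303.00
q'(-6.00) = 92.00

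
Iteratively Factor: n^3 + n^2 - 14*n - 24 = (n - 4)*(n^2 + 5*n + 6) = (n - 4)*(n + 2)*(n + 3)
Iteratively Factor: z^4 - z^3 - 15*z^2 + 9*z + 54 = (z - 3)*(z^3 + 2*z^2 - 9*z - 18) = (z - 3)^2*(z^2 + 5*z + 6) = (z - 3)^2*(z + 2)*(z + 3)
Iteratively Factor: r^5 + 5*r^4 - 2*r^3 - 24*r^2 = (r + 3)*(r^4 + 2*r^3 - 8*r^2) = (r + 3)*(r + 4)*(r^3 - 2*r^2) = r*(r + 3)*(r + 4)*(r^2 - 2*r) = r^2*(r + 3)*(r + 4)*(r - 2)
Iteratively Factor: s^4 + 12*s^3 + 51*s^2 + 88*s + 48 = (s + 4)*(s^3 + 8*s^2 + 19*s + 12) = (s + 4)^2*(s^2 + 4*s + 3) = (s + 1)*(s + 4)^2*(s + 3)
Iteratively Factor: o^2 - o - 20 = (o + 4)*(o - 5)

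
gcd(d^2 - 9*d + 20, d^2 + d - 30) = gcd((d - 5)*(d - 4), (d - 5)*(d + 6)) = d - 5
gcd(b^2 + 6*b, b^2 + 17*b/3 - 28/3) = 1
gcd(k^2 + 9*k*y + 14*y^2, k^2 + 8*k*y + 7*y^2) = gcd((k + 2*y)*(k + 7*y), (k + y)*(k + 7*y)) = k + 7*y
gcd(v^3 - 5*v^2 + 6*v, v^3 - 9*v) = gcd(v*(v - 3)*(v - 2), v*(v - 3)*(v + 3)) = v^2 - 3*v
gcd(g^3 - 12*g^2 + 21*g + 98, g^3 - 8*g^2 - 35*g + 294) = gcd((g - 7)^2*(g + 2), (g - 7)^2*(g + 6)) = g^2 - 14*g + 49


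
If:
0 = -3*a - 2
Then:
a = -2/3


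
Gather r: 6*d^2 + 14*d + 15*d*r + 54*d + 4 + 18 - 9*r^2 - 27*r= 6*d^2 + 68*d - 9*r^2 + r*(15*d - 27) + 22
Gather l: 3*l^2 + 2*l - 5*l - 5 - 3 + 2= 3*l^2 - 3*l - 6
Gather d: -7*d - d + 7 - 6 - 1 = -8*d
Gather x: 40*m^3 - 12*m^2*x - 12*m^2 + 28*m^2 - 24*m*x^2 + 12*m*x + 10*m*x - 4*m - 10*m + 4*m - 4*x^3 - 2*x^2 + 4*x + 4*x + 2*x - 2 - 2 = 40*m^3 + 16*m^2 - 10*m - 4*x^3 + x^2*(-24*m - 2) + x*(-12*m^2 + 22*m + 10) - 4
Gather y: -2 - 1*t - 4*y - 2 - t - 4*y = -2*t - 8*y - 4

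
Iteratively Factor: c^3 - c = (c)*(c^2 - 1) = c*(c + 1)*(c - 1)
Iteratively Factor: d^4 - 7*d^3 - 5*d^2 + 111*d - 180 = (d - 5)*(d^3 - 2*d^2 - 15*d + 36) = (d - 5)*(d - 3)*(d^2 + d - 12) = (d - 5)*(d - 3)*(d + 4)*(d - 3)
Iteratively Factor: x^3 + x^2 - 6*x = (x)*(x^2 + x - 6) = x*(x + 3)*(x - 2)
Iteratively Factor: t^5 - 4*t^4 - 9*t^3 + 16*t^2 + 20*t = (t - 5)*(t^4 + t^3 - 4*t^2 - 4*t) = (t - 5)*(t + 2)*(t^3 - t^2 - 2*t) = t*(t - 5)*(t + 2)*(t^2 - t - 2) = t*(t - 5)*(t - 2)*(t + 2)*(t + 1)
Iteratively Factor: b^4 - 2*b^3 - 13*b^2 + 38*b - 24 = (b - 1)*(b^3 - b^2 - 14*b + 24) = (b - 2)*(b - 1)*(b^2 + b - 12) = (b - 3)*(b - 2)*(b - 1)*(b + 4)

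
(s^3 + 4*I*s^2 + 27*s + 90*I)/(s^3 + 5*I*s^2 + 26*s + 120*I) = (s + 3*I)/(s + 4*I)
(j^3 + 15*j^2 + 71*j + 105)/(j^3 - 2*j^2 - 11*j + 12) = (j^2 + 12*j + 35)/(j^2 - 5*j + 4)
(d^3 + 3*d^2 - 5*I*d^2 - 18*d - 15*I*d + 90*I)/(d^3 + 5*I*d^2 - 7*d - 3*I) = (d^3 + d^2*(3 - 5*I) + d*(-18 - 15*I) + 90*I)/(d^3 + 5*I*d^2 - 7*d - 3*I)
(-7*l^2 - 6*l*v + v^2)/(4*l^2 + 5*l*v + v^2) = (-7*l + v)/(4*l + v)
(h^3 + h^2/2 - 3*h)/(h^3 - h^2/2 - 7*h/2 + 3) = h/(h - 1)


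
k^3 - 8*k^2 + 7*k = k*(k - 7)*(k - 1)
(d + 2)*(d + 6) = d^2 + 8*d + 12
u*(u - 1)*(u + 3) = u^3 + 2*u^2 - 3*u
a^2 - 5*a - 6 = (a - 6)*(a + 1)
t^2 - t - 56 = (t - 8)*(t + 7)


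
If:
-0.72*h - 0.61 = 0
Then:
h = -0.85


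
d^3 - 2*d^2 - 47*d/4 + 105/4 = (d - 3)*(d - 5/2)*(d + 7/2)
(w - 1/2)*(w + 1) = w^2 + w/2 - 1/2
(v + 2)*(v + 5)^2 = v^3 + 12*v^2 + 45*v + 50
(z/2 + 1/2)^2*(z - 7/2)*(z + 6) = z^4/4 + 9*z^3/8 - 15*z^2/4 - 79*z/8 - 21/4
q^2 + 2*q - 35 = (q - 5)*(q + 7)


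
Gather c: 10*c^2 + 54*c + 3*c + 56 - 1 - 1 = 10*c^2 + 57*c + 54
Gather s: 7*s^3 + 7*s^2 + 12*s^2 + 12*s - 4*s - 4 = 7*s^3 + 19*s^2 + 8*s - 4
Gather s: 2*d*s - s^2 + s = -s^2 + s*(2*d + 1)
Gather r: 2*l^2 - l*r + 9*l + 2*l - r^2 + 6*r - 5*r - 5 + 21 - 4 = 2*l^2 + 11*l - r^2 + r*(1 - l) + 12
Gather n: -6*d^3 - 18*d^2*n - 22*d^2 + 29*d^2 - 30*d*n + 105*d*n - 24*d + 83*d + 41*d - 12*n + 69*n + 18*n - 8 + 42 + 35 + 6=-6*d^3 + 7*d^2 + 100*d + n*(-18*d^2 + 75*d + 75) + 75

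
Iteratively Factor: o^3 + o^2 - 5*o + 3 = (o - 1)*(o^2 + 2*o - 3) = (o - 1)*(o + 3)*(o - 1)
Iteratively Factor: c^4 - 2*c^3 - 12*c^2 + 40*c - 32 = (c - 2)*(c^3 - 12*c + 16) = (c - 2)^2*(c^2 + 2*c - 8) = (c - 2)^2*(c + 4)*(c - 2)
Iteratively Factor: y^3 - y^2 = (y)*(y^2 - y) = y*(y - 1)*(y)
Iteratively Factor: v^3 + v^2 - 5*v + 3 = (v - 1)*(v^2 + 2*v - 3) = (v - 1)*(v + 3)*(v - 1)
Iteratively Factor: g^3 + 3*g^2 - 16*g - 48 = (g + 4)*(g^2 - g - 12) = (g - 4)*(g + 4)*(g + 3)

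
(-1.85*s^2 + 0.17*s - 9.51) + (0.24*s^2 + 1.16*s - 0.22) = -1.61*s^2 + 1.33*s - 9.73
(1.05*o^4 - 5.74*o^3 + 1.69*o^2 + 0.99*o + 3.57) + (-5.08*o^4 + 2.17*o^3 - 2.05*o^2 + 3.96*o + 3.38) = -4.03*o^4 - 3.57*o^3 - 0.36*o^2 + 4.95*o + 6.95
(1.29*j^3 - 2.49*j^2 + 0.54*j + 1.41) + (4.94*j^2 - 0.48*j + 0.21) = 1.29*j^3 + 2.45*j^2 + 0.0600000000000001*j + 1.62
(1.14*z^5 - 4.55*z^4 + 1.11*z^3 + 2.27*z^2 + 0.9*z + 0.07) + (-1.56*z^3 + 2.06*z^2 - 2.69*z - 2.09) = 1.14*z^5 - 4.55*z^4 - 0.45*z^3 + 4.33*z^2 - 1.79*z - 2.02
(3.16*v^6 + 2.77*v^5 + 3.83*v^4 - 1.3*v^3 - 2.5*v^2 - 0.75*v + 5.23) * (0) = 0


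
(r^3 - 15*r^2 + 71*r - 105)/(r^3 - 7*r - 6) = (r^2 - 12*r + 35)/(r^2 + 3*r + 2)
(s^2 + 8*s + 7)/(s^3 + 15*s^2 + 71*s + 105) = (s + 1)/(s^2 + 8*s + 15)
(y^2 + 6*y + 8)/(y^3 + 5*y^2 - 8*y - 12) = (y^2 + 6*y + 8)/(y^3 + 5*y^2 - 8*y - 12)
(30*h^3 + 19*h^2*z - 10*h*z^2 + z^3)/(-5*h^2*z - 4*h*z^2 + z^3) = (-6*h + z)/z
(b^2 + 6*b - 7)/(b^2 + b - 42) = (b - 1)/(b - 6)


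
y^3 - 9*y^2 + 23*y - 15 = (y - 5)*(y - 3)*(y - 1)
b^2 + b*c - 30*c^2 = (b - 5*c)*(b + 6*c)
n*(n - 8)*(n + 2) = n^3 - 6*n^2 - 16*n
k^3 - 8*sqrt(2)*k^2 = k^2*(k - 8*sqrt(2))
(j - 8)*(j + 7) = j^2 - j - 56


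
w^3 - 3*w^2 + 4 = (w - 2)^2*(w + 1)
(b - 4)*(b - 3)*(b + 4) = b^3 - 3*b^2 - 16*b + 48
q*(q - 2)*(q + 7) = q^3 + 5*q^2 - 14*q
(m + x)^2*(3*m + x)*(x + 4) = 3*m^3*x + 12*m^3 + 7*m^2*x^2 + 28*m^2*x + 5*m*x^3 + 20*m*x^2 + x^4 + 4*x^3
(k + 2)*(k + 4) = k^2 + 6*k + 8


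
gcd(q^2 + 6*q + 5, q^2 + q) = q + 1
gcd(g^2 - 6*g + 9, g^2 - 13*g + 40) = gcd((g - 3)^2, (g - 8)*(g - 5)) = 1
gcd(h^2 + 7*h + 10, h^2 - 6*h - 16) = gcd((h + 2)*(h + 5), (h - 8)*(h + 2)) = h + 2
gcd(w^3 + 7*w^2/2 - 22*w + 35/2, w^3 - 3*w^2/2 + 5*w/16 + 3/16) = w - 1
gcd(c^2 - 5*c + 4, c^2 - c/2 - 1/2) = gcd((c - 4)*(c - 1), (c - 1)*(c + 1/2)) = c - 1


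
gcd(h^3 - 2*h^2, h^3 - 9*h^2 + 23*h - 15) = 1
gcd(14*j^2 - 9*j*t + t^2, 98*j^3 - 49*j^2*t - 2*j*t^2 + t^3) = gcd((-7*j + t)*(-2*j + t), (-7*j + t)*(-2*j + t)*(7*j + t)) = 14*j^2 - 9*j*t + t^2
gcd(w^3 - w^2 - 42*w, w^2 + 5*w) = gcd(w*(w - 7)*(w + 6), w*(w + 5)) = w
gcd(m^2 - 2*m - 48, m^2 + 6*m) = m + 6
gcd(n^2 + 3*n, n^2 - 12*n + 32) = 1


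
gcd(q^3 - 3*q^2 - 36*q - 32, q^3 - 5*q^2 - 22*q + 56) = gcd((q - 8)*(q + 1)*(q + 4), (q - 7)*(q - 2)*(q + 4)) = q + 4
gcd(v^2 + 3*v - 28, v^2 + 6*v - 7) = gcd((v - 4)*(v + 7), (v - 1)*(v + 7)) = v + 7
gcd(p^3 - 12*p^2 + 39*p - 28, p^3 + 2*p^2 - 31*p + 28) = p^2 - 5*p + 4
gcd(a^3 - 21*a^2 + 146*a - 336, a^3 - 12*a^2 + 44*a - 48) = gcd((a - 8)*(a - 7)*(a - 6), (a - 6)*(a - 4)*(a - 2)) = a - 6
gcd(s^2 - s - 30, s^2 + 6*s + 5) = s + 5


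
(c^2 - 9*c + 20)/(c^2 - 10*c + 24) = (c - 5)/(c - 6)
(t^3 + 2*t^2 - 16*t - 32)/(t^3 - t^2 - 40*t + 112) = (t^2 + 6*t + 8)/(t^2 + 3*t - 28)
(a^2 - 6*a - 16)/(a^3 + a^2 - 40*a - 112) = (a^2 - 6*a - 16)/(a^3 + a^2 - 40*a - 112)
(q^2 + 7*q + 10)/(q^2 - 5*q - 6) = (q^2 + 7*q + 10)/(q^2 - 5*q - 6)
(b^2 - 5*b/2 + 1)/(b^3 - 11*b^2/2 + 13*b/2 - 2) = (b - 2)/(b^2 - 5*b + 4)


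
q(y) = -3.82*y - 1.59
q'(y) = -3.82000000000000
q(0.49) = -3.46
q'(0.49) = -3.82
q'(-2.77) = -3.82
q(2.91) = -12.71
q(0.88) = -4.95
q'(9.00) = -3.82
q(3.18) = -13.74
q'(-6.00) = -3.82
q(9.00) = -35.97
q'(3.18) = -3.82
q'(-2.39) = -3.82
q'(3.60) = -3.82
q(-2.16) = 6.66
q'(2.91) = -3.82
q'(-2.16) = -3.82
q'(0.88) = -3.82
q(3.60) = -15.34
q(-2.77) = 8.99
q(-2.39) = 7.54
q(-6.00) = 21.33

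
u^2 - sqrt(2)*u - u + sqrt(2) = (u - 1)*(u - sqrt(2))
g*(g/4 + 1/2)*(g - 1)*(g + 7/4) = g^4/4 + 11*g^3/16 - g^2/16 - 7*g/8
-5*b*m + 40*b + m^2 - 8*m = (-5*b + m)*(m - 8)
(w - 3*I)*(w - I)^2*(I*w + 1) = I*w^4 + 6*w^3 - 12*I*w^2 - 10*w + 3*I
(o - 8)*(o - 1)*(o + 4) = o^3 - 5*o^2 - 28*o + 32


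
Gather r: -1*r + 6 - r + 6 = 12 - 2*r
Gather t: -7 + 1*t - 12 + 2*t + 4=3*t - 15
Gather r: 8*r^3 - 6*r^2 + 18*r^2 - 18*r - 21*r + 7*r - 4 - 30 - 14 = 8*r^3 + 12*r^2 - 32*r - 48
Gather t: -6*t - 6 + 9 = 3 - 6*t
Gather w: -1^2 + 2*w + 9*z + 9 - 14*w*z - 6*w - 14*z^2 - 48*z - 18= w*(-14*z - 4) - 14*z^2 - 39*z - 10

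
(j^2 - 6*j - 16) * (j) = j^3 - 6*j^2 - 16*j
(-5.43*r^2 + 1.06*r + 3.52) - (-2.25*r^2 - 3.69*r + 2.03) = -3.18*r^2 + 4.75*r + 1.49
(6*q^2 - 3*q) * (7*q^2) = 42*q^4 - 21*q^3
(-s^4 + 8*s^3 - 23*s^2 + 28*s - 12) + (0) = -s^4 + 8*s^3 - 23*s^2 + 28*s - 12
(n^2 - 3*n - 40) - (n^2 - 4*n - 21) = n - 19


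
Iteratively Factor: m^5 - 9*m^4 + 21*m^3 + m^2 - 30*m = (m - 3)*(m^4 - 6*m^3 + 3*m^2 + 10*m) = (m - 3)*(m + 1)*(m^3 - 7*m^2 + 10*m) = (m - 3)*(m - 2)*(m + 1)*(m^2 - 5*m) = (m - 5)*(m - 3)*(m - 2)*(m + 1)*(m)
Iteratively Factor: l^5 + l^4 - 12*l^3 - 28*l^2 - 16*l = (l)*(l^4 + l^3 - 12*l^2 - 28*l - 16) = l*(l - 4)*(l^3 + 5*l^2 + 8*l + 4) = l*(l - 4)*(l + 2)*(l^2 + 3*l + 2) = l*(l - 4)*(l + 2)^2*(l + 1)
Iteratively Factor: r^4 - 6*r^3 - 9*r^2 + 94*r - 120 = (r - 3)*(r^3 - 3*r^2 - 18*r + 40) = (r - 3)*(r - 2)*(r^2 - r - 20) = (r - 3)*(r - 2)*(r + 4)*(r - 5)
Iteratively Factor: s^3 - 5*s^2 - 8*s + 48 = (s + 3)*(s^2 - 8*s + 16) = (s - 4)*(s + 3)*(s - 4)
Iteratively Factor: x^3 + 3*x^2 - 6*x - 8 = (x - 2)*(x^2 + 5*x + 4) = (x - 2)*(x + 4)*(x + 1)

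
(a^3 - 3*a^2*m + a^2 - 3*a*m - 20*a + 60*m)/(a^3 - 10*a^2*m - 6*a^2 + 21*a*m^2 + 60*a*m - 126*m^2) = (a^2 + a - 20)/(a^2 - 7*a*m - 6*a + 42*m)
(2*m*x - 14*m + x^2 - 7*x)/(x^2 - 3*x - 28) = (2*m + x)/(x + 4)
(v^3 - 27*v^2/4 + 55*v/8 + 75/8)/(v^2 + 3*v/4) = v - 15/2 + 25/(2*v)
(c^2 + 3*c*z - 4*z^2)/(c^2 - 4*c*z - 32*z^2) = (-c + z)/(-c + 8*z)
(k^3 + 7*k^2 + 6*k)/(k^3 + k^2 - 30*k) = (k + 1)/(k - 5)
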